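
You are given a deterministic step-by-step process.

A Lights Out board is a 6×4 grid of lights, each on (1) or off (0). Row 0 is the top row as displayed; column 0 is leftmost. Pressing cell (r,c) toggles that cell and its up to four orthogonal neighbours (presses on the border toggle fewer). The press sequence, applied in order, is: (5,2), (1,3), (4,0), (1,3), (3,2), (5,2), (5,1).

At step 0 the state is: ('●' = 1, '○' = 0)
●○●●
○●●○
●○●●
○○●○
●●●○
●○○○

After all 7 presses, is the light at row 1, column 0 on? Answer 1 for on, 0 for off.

0

step 0: ●○●●
○●●○
●○●●
○○●○
●●●○
●○○○
step 1: ●○●●
○●●○
●○●●
○○●○
●●○○
●●●●
step 2: ●○●○
○●○●
●○●○
○○●○
●●○○
●●●●
step 3: ●○●○
○●○●
●○●○
●○●○
○○○○
○●●●
step 4: ●○●●
○●●○
●○●●
●○●○
○○○○
○●●●
step 5: ●○●●
○●●○
●○○●
●●○●
○○●○
○●●●
step 6: ●○●●
○●●○
●○○●
●●○●
○○○○
○○○○
step 7: ●○●●
○●●○
●○○●
●●○●
○●○○
●●●○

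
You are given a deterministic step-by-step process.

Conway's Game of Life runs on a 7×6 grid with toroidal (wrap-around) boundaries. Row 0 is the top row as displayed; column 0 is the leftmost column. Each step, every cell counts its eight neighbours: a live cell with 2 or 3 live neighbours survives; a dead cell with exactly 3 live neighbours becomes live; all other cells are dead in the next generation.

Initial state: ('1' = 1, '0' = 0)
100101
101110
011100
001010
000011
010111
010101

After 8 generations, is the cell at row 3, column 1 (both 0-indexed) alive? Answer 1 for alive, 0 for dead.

1

step 0: 100101
101110
011100
001010
000011
010111
010101
step 1: 000000
100000
000001
011011
101000
000100
010100
step 2: 000000
000000
010011
011111
101011
010100
001000
step 3: 000000
000000
010001
000000
000000
110111
001000
step 4: 000000
000000
000000
000000
100011
111111
111111
step 5: 111111
000000
000000
000001
001000
000000
000000
step 6: 111111
111111
000000
000000
000000
000000
111111
step 7: 000000
000000
111111
000000
000000
111111
000000
step 8: 000000
111111
111111
111111
111111
111111
111111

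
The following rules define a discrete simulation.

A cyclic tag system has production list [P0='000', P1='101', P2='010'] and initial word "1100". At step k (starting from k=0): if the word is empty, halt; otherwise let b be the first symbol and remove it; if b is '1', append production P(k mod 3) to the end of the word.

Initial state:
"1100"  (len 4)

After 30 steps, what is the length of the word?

7

t=0: "1100"  (len 4)
t=1: "100000"  (len 6)
t=2: "00000101"  (len 8)
t=3: "0000101"  (len 7)
t=4: "000101"  (len 6)
t=5: "00101"  (len 5)
t=6: "0101"  (len 4)
t=7: "101"  (len 3)
t=8: "01101"  (len 5)
t=9: "1101"  (len 4)
t=10: "101000"  (len 6)
t=11: "01000101"  (len 8)
t=12: "1000101"  (len 7)
t=13: "000101000"  (len 9)
t=14: "00101000"  (len 8)
t=15: "0101000"  (len 7)
t=16: "101000"  (len 6)
t=17: "01000101"  (len 8)
t=18: "1000101"  (len 7)
t=19: "000101000"  (len 9)
t=20: "00101000"  (len 8)
t=21: "0101000"  (len 7)
t=22: "101000"  (len 6)
t=23: "01000101"  (len 8)
t=24: "1000101"  (len 7)
t=25: "000101000"  (len 9)
t=26: "00101000"  (len 8)
t=27: "0101000"  (len 7)
t=28: "101000"  (len 6)
t=29: "01000101"  (len 8)
t=30: "1000101"  (len 7)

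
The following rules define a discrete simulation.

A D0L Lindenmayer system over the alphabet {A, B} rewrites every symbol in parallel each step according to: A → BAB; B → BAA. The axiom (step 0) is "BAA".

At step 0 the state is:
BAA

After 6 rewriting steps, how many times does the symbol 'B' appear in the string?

1093

0) BAA
1) BAABABBAB
2) BAABABBABBAABABBAABAABABBAA
3) BAABABBABBAABABBAABAABABBAABAABABBABBAABABBAABAABABBABBAABABBABBAABABBAABAABABBAB
4) BAABABBABBAABABBAABAABABBAABAABABBABBAABABBAABAABABBABBAAB…BBAABAABABBABBAABABBAABAABABBABBAABABBABBAABABBAABAABABBAA  (len 243)
5) BAABABBABBAABABBAABAABABBAABAABABBABBAABABBAABAABABBABBAAB…BBAABAABABBABBAABABBAABAABABBABBAABABBABBAABABBAABAABABBAB  (len 729)
6) BAABABBABBAABABBAABAABABBAABAABABBABBAABABBAABAABABBABBAAB…BBAABAABABBABBAABABBAABAABABBABBAABABBABBAABABBAABAABABBAA  (len 2187)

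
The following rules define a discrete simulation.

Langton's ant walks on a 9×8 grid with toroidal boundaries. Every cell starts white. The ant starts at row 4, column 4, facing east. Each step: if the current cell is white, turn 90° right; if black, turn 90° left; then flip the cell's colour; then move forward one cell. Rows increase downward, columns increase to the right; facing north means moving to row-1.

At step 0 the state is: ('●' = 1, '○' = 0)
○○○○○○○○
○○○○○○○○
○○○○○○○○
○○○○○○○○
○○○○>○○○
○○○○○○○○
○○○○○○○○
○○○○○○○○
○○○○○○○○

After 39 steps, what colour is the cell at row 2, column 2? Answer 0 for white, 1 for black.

0

[0] ○○○○○○○○
○○○○○○○○
○○○○○○○○
○○○○○○○○
○○○○>○○○
○○○○○○○○
○○○○○○○○
○○○○○○○○
○○○○○○○○
[1] ○○○○○○○○
○○○○○○○○
○○○○○○○○
○○○○○○○○
○○○○●○○○
○○○○v○○○
○○○○○○○○
○○○○○○○○
○○○○○○○○
[2] ○○○○○○○○
○○○○○○○○
○○○○○○○○
○○○○○○○○
○○○○●○○○
○○○<●○○○
○○○○○○○○
○○○○○○○○
○○○○○○○○
[3] ○○○○○○○○
○○○○○○○○
○○○○○○○○
○○○○○○○○
○○○^●○○○
○○○●●○○○
○○○○○○○○
○○○○○○○○
○○○○○○○○
[4] ○○○○○○○○
○○○○○○○○
○○○○○○○○
○○○○○○○○
○○○●>○○○
○○○●●○○○
○○○○○○○○
○○○○○○○○
○○○○○○○○
[5] ○○○○○○○○
○○○○○○○○
○○○○○○○○
○○○○^○○○
○○○●○○○○
○○○●●○○○
○○○○○○○○
○○○○○○○○
○○○○○○○○
[6] ○○○○○○○○
○○○○○○○○
○○○○○○○○
○○○○●>○○
○○○●○○○○
○○○●●○○○
○○○○○○○○
○○○○○○○○
○○○○○○○○
[7] ○○○○○○○○
○○○○○○○○
○○○○○○○○
○○○○●●○○
○○○●○v○○
○○○●●○○○
○○○○○○○○
○○○○○○○○
○○○○○○○○
[8] ○○○○○○○○
○○○○○○○○
○○○○○○○○
○○○○●●○○
○○○●<●○○
○○○●●○○○
○○○○○○○○
○○○○○○○○
○○○○○○○○
[9] ○○○○○○○○
○○○○○○○○
○○○○○○○○
○○○○^●○○
○○○●●●○○
○○○●●○○○
○○○○○○○○
○○○○○○○○
○○○○○○○○
[10] ○○○○○○○○
○○○○○○○○
○○○○○○○○
○○○<○●○○
○○○●●●○○
○○○●●○○○
○○○○○○○○
○○○○○○○○
○○○○○○○○
[11] ○○○○○○○○
○○○○○○○○
○○○^○○○○
○○○●○●○○
○○○●●●○○
○○○●●○○○
○○○○○○○○
○○○○○○○○
○○○○○○○○
[12] ○○○○○○○○
○○○○○○○○
○○○●>○○○
○○○●○●○○
○○○●●●○○
○○○●●○○○
○○○○○○○○
○○○○○○○○
○○○○○○○○
[13] ○○○○○○○○
○○○○○○○○
○○○●●○○○
○○○●v●○○
○○○●●●○○
○○○●●○○○
○○○○○○○○
○○○○○○○○
○○○○○○○○
[14] ○○○○○○○○
○○○○○○○○
○○○●●○○○
○○○<●●○○
○○○●●●○○
○○○●●○○○
○○○○○○○○
○○○○○○○○
○○○○○○○○
[15] ○○○○○○○○
○○○○○○○○
○○○●●○○○
○○○○●●○○
○○○v●●○○
○○○●●○○○
○○○○○○○○
○○○○○○○○
○○○○○○○○
[16] ○○○○○○○○
○○○○○○○○
○○○●●○○○
○○○○●●○○
○○○○>●○○
○○○●●○○○
○○○○○○○○
○○○○○○○○
○○○○○○○○
[17] ○○○○○○○○
○○○○○○○○
○○○●●○○○
○○○○^●○○
○○○○○●○○
○○○●●○○○
○○○○○○○○
○○○○○○○○
○○○○○○○○
[18] ○○○○○○○○
○○○○○○○○
○○○●●○○○
○○○<○●○○
○○○○○●○○
○○○●●○○○
○○○○○○○○
○○○○○○○○
○○○○○○○○
[19] ○○○○○○○○
○○○○○○○○
○○○^●○○○
○○○●○●○○
○○○○○●○○
○○○●●○○○
○○○○○○○○
○○○○○○○○
○○○○○○○○
[20] ○○○○○○○○
○○○○○○○○
○○<○●○○○
○○○●○●○○
○○○○○●○○
○○○●●○○○
○○○○○○○○
○○○○○○○○
○○○○○○○○
[21] ○○○○○○○○
○○^○○○○○
○○●○●○○○
○○○●○●○○
○○○○○●○○
○○○●●○○○
○○○○○○○○
○○○○○○○○
○○○○○○○○
[22] ○○○○○○○○
○○●>○○○○
○○●○●○○○
○○○●○●○○
○○○○○●○○
○○○●●○○○
○○○○○○○○
○○○○○○○○
○○○○○○○○
[23] ○○○○○○○○
○○●●○○○○
○○●v●○○○
○○○●○●○○
○○○○○●○○
○○○●●○○○
○○○○○○○○
○○○○○○○○
○○○○○○○○
[24] ○○○○○○○○
○○●●○○○○
○○<●●○○○
○○○●○●○○
○○○○○●○○
○○○●●○○○
○○○○○○○○
○○○○○○○○
○○○○○○○○
[25] ○○○○○○○○
○○●●○○○○
○○○●●○○○
○○v●○●○○
○○○○○●○○
○○○●●○○○
○○○○○○○○
○○○○○○○○
○○○○○○○○
[26] ○○○○○○○○
○○●●○○○○
○○○●●○○○
○<●●○●○○
○○○○○●○○
○○○●●○○○
○○○○○○○○
○○○○○○○○
○○○○○○○○
[27] ○○○○○○○○
○○●●○○○○
○^○●●○○○
○●●●○●○○
○○○○○●○○
○○○●●○○○
○○○○○○○○
○○○○○○○○
○○○○○○○○
[28] ○○○○○○○○
○○●●○○○○
○●>●●○○○
○●●●○●○○
○○○○○●○○
○○○●●○○○
○○○○○○○○
○○○○○○○○
○○○○○○○○
[29] ○○○○○○○○
○○●●○○○○
○●●●●○○○
○●v●○●○○
○○○○○●○○
○○○●●○○○
○○○○○○○○
○○○○○○○○
○○○○○○○○
[30] ○○○○○○○○
○○●●○○○○
○●●●●○○○
○●○>○●○○
○○○○○●○○
○○○●●○○○
○○○○○○○○
○○○○○○○○
○○○○○○○○
[31] ○○○○○○○○
○○●●○○○○
○●●^●○○○
○●○○○●○○
○○○○○●○○
○○○●●○○○
○○○○○○○○
○○○○○○○○
○○○○○○○○
[32] ○○○○○○○○
○○●●○○○○
○●<○●○○○
○●○○○●○○
○○○○○●○○
○○○●●○○○
○○○○○○○○
○○○○○○○○
○○○○○○○○
[33] ○○○○○○○○
○○●●○○○○
○●○○●○○○
○●v○○●○○
○○○○○●○○
○○○●●○○○
○○○○○○○○
○○○○○○○○
○○○○○○○○
[34] ○○○○○○○○
○○●●○○○○
○●○○●○○○
○<●○○●○○
○○○○○●○○
○○○●●○○○
○○○○○○○○
○○○○○○○○
○○○○○○○○
[35] ○○○○○○○○
○○●●○○○○
○●○○●○○○
○○●○○●○○
○v○○○●○○
○○○●●○○○
○○○○○○○○
○○○○○○○○
○○○○○○○○
[36] ○○○○○○○○
○○●●○○○○
○●○○●○○○
○○●○○●○○
<●○○○●○○
○○○●●○○○
○○○○○○○○
○○○○○○○○
○○○○○○○○
[37] ○○○○○○○○
○○●●○○○○
○●○○●○○○
^○●○○●○○
●●○○○●○○
○○○●●○○○
○○○○○○○○
○○○○○○○○
○○○○○○○○
[38] ○○○○○○○○
○○●●○○○○
○●○○●○○○
●>●○○●○○
●●○○○●○○
○○○●●○○○
○○○○○○○○
○○○○○○○○
○○○○○○○○
[39] ○○○○○○○○
○○●●○○○○
○●○○●○○○
●●●○○●○○
●v○○○●○○
○○○●●○○○
○○○○○○○○
○○○○○○○○
○○○○○○○○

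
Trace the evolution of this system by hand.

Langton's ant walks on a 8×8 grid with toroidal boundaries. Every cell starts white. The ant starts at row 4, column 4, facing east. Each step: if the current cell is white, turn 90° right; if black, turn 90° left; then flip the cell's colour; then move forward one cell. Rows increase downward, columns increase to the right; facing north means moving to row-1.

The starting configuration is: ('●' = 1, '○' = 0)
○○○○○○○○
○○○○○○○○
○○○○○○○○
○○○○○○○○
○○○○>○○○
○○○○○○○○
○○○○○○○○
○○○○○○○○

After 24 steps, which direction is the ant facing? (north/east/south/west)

west

k=0  ○○○○○○○○
○○○○○○○○
○○○○○○○○
○○○○○○○○
○○○○>○○○
○○○○○○○○
○○○○○○○○
○○○○○○○○
k=1  ○○○○○○○○
○○○○○○○○
○○○○○○○○
○○○○○○○○
○○○○●○○○
○○○○v○○○
○○○○○○○○
○○○○○○○○
k=2  ○○○○○○○○
○○○○○○○○
○○○○○○○○
○○○○○○○○
○○○○●○○○
○○○<●○○○
○○○○○○○○
○○○○○○○○
k=3  ○○○○○○○○
○○○○○○○○
○○○○○○○○
○○○○○○○○
○○○^●○○○
○○○●●○○○
○○○○○○○○
○○○○○○○○
k=4  ○○○○○○○○
○○○○○○○○
○○○○○○○○
○○○○○○○○
○○○●>○○○
○○○●●○○○
○○○○○○○○
○○○○○○○○
k=5  ○○○○○○○○
○○○○○○○○
○○○○○○○○
○○○○^○○○
○○○●○○○○
○○○●●○○○
○○○○○○○○
○○○○○○○○
k=6  ○○○○○○○○
○○○○○○○○
○○○○○○○○
○○○○●>○○
○○○●○○○○
○○○●●○○○
○○○○○○○○
○○○○○○○○
k=7  ○○○○○○○○
○○○○○○○○
○○○○○○○○
○○○○●●○○
○○○●○v○○
○○○●●○○○
○○○○○○○○
○○○○○○○○
k=8  ○○○○○○○○
○○○○○○○○
○○○○○○○○
○○○○●●○○
○○○●<●○○
○○○●●○○○
○○○○○○○○
○○○○○○○○
k=9  ○○○○○○○○
○○○○○○○○
○○○○○○○○
○○○○^●○○
○○○●●●○○
○○○●●○○○
○○○○○○○○
○○○○○○○○
k=10  ○○○○○○○○
○○○○○○○○
○○○○○○○○
○○○<○●○○
○○○●●●○○
○○○●●○○○
○○○○○○○○
○○○○○○○○
k=11  ○○○○○○○○
○○○○○○○○
○○○^○○○○
○○○●○●○○
○○○●●●○○
○○○●●○○○
○○○○○○○○
○○○○○○○○
k=12  ○○○○○○○○
○○○○○○○○
○○○●>○○○
○○○●○●○○
○○○●●●○○
○○○●●○○○
○○○○○○○○
○○○○○○○○
k=13  ○○○○○○○○
○○○○○○○○
○○○●●○○○
○○○●v●○○
○○○●●●○○
○○○●●○○○
○○○○○○○○
○○○○○○○○
k=14  ○○○○○○○○
○○○○○○○○
○○○●●○○○
○○○<●●○○
○○○●●●○○
○○○●●○○○
○○○○○○○○
○○○○○○○○
k=15  ○○○○○○○○
○○○○○○○○
○○○●●○○○
○○○○●●○○
○○○v●●○○
○○○●●○○○
○○○○○○○○
○○○○○○○○
k=16  ○○○○○○○○
○○○○○○○○
○○○●●○○○
○○○○●●○○
○○○○>●○○
○○○●●○○○
○○○○○○○○
○○○○○○○○
k=17  ○○○○○○○○
○○○○○○○○
○○○●●○○○
○○○○^●○○
○○○○○●○○
○○○●●○○○
○○○○○○○○
○○○○○○○○
k=18  ○○○○○○○○
○○○○○○○○
○○○●●○○○
○○○<○●○○
○○○○○●○○
○○○●●○○○
○○○○○○○○
○○○○○○○○
k=19  ○○○○○○○○
○○○○○○○○
○○○^●○○○
○○○●○●○○
○○○○○●○○
○○○●●○○○
○○○○○○○○
○○○○○○○○
k=20  ○○○○○○○○
○○○○○○○○
○○<○●○○○
○○○●○●○○
○○○○○●○○
○○○●●○○○
○○○○○○○○
○○○○○○○○
k=21  ○○○○○○○○
○○^○○○○○
○○●○●○○○
○○○●○●○○
○○○○○●○○
○○○●●○○○
○○○○○○○○
○○○○○○○○
k=22  ○○○○○○○○
○○●>○○○○
○○●○●○○○
○○○●○●○○
○○○○○●○○
○○○●●○○○
○○○○○○○○
○○○○○○○○
k=23  ○○○○○○○○
○○●●○○○○
○○●v●○○○
○○○●○●○○
○○○○○●○○
○○○●●○○○
○○○○○○○○
○○○○○○○○
k=24  ○○○○○○○○
○○●●○○○○
○○<●●○○○
○○○●○●○○
○○○○○●○○
○○○●●○○○
○○○○○○○○
○○○○○○○○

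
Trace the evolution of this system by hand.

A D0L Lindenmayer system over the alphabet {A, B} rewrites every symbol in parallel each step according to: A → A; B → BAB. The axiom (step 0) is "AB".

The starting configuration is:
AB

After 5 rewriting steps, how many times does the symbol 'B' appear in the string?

32

[0] AB
[1] ABAB
[2] ABABABAB
[3] ABABABABABABABAB
[4] ABABABABABABABABABABABABABABABAB
[5] ABABABABABABABABABABABABABABABABABABABABABABABABABABABABABABABAB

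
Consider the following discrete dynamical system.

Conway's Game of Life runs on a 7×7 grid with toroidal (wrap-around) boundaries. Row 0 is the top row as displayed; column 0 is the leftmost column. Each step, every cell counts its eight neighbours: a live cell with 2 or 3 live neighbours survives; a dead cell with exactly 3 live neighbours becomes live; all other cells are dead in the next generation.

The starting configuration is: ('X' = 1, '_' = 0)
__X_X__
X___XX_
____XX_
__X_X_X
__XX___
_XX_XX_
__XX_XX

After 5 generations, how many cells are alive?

16

step 0: __X_X__
X___XX_
____XX_
__X_X_X
__XX___
_XX_XX_
__XX_XX
step 1: _XX____
______X
_______
__X_X__
_______
_X___XX
______X
step 2: X______
_______
_______
_______
_____X_
X____XX
_XX__XX
step 3: XX____X
_______
_______
_______
_____X_
XX__X__
_X___X_
step 4: XX____X
X______
_______
_______
_______
XX__XXX
__X__X_
step 5: XX____X
XX____X
_______
_______
X____XX
XX__XXX
__X_X__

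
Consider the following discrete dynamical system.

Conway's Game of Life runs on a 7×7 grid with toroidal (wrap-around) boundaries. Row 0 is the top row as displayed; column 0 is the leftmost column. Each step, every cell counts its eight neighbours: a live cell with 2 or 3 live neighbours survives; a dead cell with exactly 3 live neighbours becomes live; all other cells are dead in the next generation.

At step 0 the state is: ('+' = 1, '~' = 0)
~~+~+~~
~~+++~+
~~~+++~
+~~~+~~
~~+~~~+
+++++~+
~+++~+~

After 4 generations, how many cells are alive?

gen 0: ~~+~+~~
~~+++~+
~~~+++~
+~~~+~~
~~+~~~+
+++++~+
~+++~+~
gen 1: ~~~~~~~
~~+~~~~
~~+~~~+
~~~~+~+
~~+~+~+
~~~~+~+
~~~~~++
gen 2: ~~~~~~~
~~~~~~~
~~~+~+~
+~~~~~+
+~~~+~+
+~~++~+
~~~~~++
gen 3: ~~~~~~~
~~~~~~~
~~~~~~+
+~~~+~~
~+~++~~
~~~++~~
+~~~+++
gen 4: ~~~~~++
~~~~~~~
~~~~~~~
+~~+++~
~~+~~+~
+~+~~~+
~~~++++

15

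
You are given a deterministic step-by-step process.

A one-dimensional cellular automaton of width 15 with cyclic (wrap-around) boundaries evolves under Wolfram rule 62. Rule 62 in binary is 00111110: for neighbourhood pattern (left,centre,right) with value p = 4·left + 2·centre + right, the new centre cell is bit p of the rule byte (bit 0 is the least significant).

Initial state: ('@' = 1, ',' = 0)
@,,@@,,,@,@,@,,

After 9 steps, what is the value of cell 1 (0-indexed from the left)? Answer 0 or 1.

1

t=0: @,,@@,,,@,@,@,,
t=1: @@@@,@,@@@@@@@@
t=2: ,,,,@@@@,,,,,,,
t=3: ,,,@@,,,@,,,,,,
t=4: ,,@@,@,@@@,,,,,
t=5: ,@@,@@@@,,@,,,,
t=6: @@,@@,,,@@@@,,,
t=7: @,@@,@,@@,,,@,@
t=8: ,@@,@@@@,@,@@@@
t=9: @@,@@,,,@@@@,,,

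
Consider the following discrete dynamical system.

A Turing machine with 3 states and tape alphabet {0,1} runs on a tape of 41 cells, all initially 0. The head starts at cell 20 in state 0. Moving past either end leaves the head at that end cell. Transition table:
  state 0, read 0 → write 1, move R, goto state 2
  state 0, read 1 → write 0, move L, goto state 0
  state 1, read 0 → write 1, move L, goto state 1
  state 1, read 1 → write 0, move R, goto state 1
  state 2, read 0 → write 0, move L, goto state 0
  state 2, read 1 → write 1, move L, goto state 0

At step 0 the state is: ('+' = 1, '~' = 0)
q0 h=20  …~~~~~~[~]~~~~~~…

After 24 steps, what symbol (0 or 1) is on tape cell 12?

0) q0 h=20  …~~~~~~[~]~~~~~~…
1) q2 h=21  …~~~~~+[~]~~~~~~…
2) q0 h=20  …~~~~~~[+]~~~~~~…
3) q0 h=19  …~~~~~~[~]~~~~~~…
4) q2 h=20  …~~~~~+[~]~~~~~~…
5) q0 h=19  …~~~~~~[+]~~~~~~…
6) q0 h=18  …~~~~~~[~]~~~~~~…
7) q2 h=19  …~~~~~+[~]~~~~~~…
8) q0 h=18  …~~~~~~[+]~~~~~~…
9) q0 h=17  …~~~~~~[~]~~~~~~…
10) q2 h=18  …~~~~~+[~]~~~~~~…
11) q0 h=17  …~~~~~~[+]~~~~~~…
12) q0 h=16  …~~~~~~[~]~~~~~~…
13) q2 h=17  …~~~~~+[~]~~~~~~…
14) q0 h=16  …~~~~~~[+]~~~~~~…
15) q0 h=15  …~~~~~~[~]~~~~~~…
16) q2 h=16  …~~~~~+[~]~~~~~~…
17) q0 h=15  …~~~~~~[+]~~~~~~…
18) q0 h=14  …~~~~~~[~]~~~~~~…
19) q2 h=15  …~~~~~+[~]~~~~~~…
20) q0 h=14  …~~~~~~[+]~~~~~~…
21) q0 h=13  …~~~~~~[~]~~~~~~…
22) q2 h=14  …~~~~~+[~]~~~~~~…
23) q0 h=13  …~~~~~~[+]~~~~~~…
24) q0 h=12  …~~~~~~[~]~~~~~~…

0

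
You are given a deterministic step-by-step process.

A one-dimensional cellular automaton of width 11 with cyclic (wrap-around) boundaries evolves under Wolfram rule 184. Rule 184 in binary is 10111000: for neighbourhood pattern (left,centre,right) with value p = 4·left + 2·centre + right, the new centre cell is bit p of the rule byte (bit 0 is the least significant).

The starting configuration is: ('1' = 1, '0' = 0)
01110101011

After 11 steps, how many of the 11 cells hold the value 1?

0) 01110101011
1) 11101010110
2) 11010101101
3) 10101011011
4) 01010110111
5) 10101101110
6) 01011011101
7) 10110111010
8) 01101110101
9) 11011101010
10) 10111010101
11) 01110101011

7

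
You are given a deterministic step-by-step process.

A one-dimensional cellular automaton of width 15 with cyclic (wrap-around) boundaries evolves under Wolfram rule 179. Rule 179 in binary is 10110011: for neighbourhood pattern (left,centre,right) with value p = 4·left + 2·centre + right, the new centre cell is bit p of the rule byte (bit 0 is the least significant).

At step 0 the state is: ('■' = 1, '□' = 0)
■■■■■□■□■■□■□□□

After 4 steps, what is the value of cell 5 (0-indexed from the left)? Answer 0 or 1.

0

[0] ■■■■■□■□■■□■□□□
[1] □■■■□■□■□□■□■■■
[2] ■□■□■□■□■■□■□■□
[3] □■□■□■□■□□■□■□■
[4] ■□■□■□■□■■□■□■□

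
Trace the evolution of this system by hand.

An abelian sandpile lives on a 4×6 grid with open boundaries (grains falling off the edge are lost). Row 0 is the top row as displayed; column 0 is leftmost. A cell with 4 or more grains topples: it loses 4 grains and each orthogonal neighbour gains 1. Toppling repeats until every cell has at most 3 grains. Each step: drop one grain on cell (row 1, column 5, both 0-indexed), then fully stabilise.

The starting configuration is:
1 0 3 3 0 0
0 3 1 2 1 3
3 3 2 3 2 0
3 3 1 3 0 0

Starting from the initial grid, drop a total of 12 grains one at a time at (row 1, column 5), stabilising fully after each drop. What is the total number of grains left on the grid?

t=0: 1 0 3 3 0 0
0 3 1 2 1 3
3 3 2 3 2 0
3 3 1 3 0 0
t=1: 1 0 3 3 0 1
0 3 1 2 2 0
3 3 2 3 2 1
3 3 1 3 0 0
t=2: 1 0 3 3 0 1
0 3 1 2 2 1
3 3 2 3 2 1
3 3 1 3 0 0
t=3: 1 0 3 3 0 1
0 3 1 2 2 2
3 3 2 3 2 1
3 3 1 3 0 0
t=4: 1 0 3 3 0 1
0 3 1 2 2 3
3 3 2 3 2 1
3 3 1 3 0 0
t=5: 1 0 3 3 0 2
0 3 1 2 3 0
3 3 2 3 2 2
3 3 1 3 0 0
t=6: 1 0 3 3 0 2
0 3 1 2 3 1
3 3 2 3 2 2
3 3 1 3 0 0
t=7: 1 0 3 3 0 2
0 3 1 2 3 2
3 3 2 3 2 2
3 3 1 3 0 0
t=8: 1 0 3 3 0 2
0 3 1 2 3 3
3 3 2 3 2 2
3 3 1 3 0 0
t=9: 1 0 3 3 1 3
0 3 1 3 0 1
3 3 2 3 3 3
3 3 1 3 0 0
t=10: 1 0 3 3 1 3
0 3 1 3 0 2
3 3 2 3 3 3
3 3 1 3 0 0
t=11: 1 0 3 3 1 3
0 3 1 3 0 3
3 3 2 3 3 3
3 3 1 3 0 0
t=12: 1 1 0 1 3 0
0 3 3 1 3 2
3 3 3 2 1 1
3 3 2 0 2 1

42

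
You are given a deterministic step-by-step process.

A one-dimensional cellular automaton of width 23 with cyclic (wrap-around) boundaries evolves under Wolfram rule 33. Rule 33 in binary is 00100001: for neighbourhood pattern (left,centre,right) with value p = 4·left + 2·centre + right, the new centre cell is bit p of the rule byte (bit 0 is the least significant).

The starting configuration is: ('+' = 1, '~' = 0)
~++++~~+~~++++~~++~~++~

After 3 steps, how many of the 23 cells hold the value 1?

0

t=0: ~++++~~+~~++++~~++~~++~
t=1: ~~~~~~~~~~~~~~~~~~~~~~~
t=2: +++++++++++++++++++++++
t=3: ~~~~~~~~~~~~~~~~~~~~~~~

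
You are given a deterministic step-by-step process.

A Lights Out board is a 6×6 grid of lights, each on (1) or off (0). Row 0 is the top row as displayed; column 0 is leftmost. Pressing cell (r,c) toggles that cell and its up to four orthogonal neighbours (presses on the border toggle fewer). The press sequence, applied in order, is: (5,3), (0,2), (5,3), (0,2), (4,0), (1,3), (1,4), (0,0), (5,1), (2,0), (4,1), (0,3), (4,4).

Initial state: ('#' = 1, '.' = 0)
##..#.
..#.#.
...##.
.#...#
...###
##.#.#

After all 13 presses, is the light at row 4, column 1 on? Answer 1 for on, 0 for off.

1

k=0  ##..#.
..#.#.
...##.
.#...#
...###
##.#.#
k=1  ##..#.
..#.#.
...##.
.#...#
....##
###.##
k=2  #.###.
....#.
...##.
.#...#
....##
###.##
k=3  #.###.
....#.
...##.
.#...#
...###
##.#.#
k=4  ##..#.
..#.#.
...##.
.#...#
...###
##.#.#
k=5  ##..#.
..#.#.
...##.
##...#
##.###
.#.#.#
k=6  ##.##.
...#..
....#.
##...#
##.###
.#.#.#
k=7  ##.#..
....##
......
##...#
##.###
.#.#.#
k=8  ...#..
#...##
......
##...#
##.###
.#.#.#
k=9  ...#..
#...##
......
##...#
#..###
#.##.#
k=10  ...#..
....##
##....
.#...#
#..###
#.##.#
k=11  ...#..
....##
##....
.....#
.#####
####.#
k=12  ..#.#.
...###
##....
.....#
.#####
####.#
k=13  ..#.#.
...###
##....
....##
.##...
######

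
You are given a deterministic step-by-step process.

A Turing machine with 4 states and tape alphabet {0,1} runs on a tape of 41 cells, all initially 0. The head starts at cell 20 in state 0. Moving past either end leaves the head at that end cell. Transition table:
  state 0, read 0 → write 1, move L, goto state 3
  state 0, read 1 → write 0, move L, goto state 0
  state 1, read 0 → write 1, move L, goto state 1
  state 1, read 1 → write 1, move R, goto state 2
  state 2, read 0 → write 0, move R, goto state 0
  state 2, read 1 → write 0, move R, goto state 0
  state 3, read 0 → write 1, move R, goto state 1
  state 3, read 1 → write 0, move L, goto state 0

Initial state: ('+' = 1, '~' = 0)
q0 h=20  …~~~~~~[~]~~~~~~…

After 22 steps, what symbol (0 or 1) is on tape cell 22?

gen 0: q0 h=20  …~~~~~~[~]~~~~~~…
gen 1: q3 h=19  …~~~~~~[~]+~~~~~…
gen 2: q1 h=20  …~~~~~+[+]~~~~~~…
gen 3: q2 h=21  …~~~~++[~]~~~~~~…
gen 4: q0 h=22  …~~~++~[~]~~~~~~…
gen 5: q3 h=21  …~~~~++[~]+~~~~~…
gen 6: q1 h=22  …~~~+++[+]~~~~~~…
gen 7: q2 h=23  …~~++++[~]~~~~~~…
gen 8: q0 h=24  …~++++~[~]~~~~~~…
gen 9: q3 h=23  …~~++++[~]+~~~~~…
gen 10: q1 h=24  …~+++++[+]~~~~~~…
gen 11: q2 h=25  …++++++[~]~~~~~~…
gen 12: q0 h=26  …+++++~[~]~~~~~~…
gen 13: q3 h=25  …++++++[~]+~~~~~…
gen 14: q1 h=26  …++++++[+]~~~~~~…
gen 15: q2 h=27  …++++++[~]~~~~~~…
gen 16: q0 h=28  …+++++~[~]~~~~~~…
gen 17: q3 h=27  …++++++[~]+~~~~~…
gen 18: q1 h=28  …++++++[+]~~~~~~…
gen 19: q2 h=29  …++++++[~]~~~~~~…
gen 20: q0 h=30  …+++++~[~]~~~~~~…
gen 21: q3 h=29  …++++++[~]+~~~~~…
gen 22: q1 h=30  …++++++[+]~~~~~~…

1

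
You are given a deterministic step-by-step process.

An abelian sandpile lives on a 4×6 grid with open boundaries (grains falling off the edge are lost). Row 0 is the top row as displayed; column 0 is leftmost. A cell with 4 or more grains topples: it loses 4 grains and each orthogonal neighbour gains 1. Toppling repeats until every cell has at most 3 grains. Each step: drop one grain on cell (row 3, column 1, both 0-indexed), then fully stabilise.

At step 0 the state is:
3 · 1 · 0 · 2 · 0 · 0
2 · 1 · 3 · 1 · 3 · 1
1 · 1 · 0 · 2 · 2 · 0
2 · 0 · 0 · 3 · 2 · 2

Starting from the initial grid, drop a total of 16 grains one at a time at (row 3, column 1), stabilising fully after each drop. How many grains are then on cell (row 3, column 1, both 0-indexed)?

0) 3 · 1 · 0 · 2 · 0 · 0
2 · 1 · 3 · 1 · 3 · 1
1 · 1 · 0 · 2 · 2 · 0
2 · 0 · 0 · 3 · 2 · 2
1) 3 · 1 · 0 · 2 · 0 · 0
2 · 1 · 3 · 1 · 3 · 1
1 · 1 · 0 · 2 · 2 · 0
2 · 1 · 0 · 3 · 2 · 2
2) 3 · 1 · 0 · 2 · 0 · 0
2 · 1 · 3 · 1 · 3 · 1
1 · 1 · 0 · 2 · 2 · 0
2 · 2 · 0 · 3 · 2 · 2
3) 3 · 1 · 0 · 2 · 0 · 0
2 · 1 · 3 · 1 · 3 · 1
1 · 1 · 0 · 2 · 2 · 0
2 · 3 · 0 · 3 · 2 · 2
4) 3 · 1 · 0 · 2 · 0 · 0
2 · 1 · 3 · 1 · 3 · 1
1 · 2 · 0 · 2 · 2 · 0
3 · 0 · 1 · 3 · 2 · 2
5) 3 · 1 · 0 · 2 · 0 · 0
2 · 1 · 3 · 1 · 3 · 1
1 · 2 · 0 · 2 · 2 · 0
3 · 1 · 1 · 3 · 2 · 2
6) 3 · 1 · 0 · 2 · 0 · 0
2 · 1 · 3 · 1 · 3 · 1
1 · 2 · 0 · 2 · 2 · 0
3 · 2 · 1 · 3 · 2 · 2
7) 3 · 1 · 0 · 2 · 0 · 0
2 · 1 · 3 · 1 · 3 · 1
1 · 2 · 0 · 2 · 2 · 0
3 · 3 · 1 · 3 · 2 · 2
8) 3 · 1 · 0 · 2 · 0 · 0
2 · 1 · 3 · 1 · 3 · 1
2 · 3 · 0 · 2 · 2 · 0
0 · 1 · 2 · 3 · 2 · 2
9) 3 · 1 · 0 · 2 · 0 · 0
2 · 1 · 3 · 1 · 3 · 1
2 · 3 · 0 · 2 · 2 · 0
0 · 2 · 2 · 3 · 2 · 2
10) 3 · 1 · 0 · 2 · 0 · 0
2 · 1 · 3 · 1 · 3 · 1
2 · 3 · 0 · 2 · 2 · 0
0 · 3 · 2 · 3 · 2 · 2
11) 3 · 1 · 0 · 2 · 0 · 0
2 · 2 · 3 · 1 · 3 · 1
3 · 0 · 1 · 2 · 2 · 0
1 · 1 · 3 · 3 · 2 · 2
12) 3 · 1 · 0 · 2 · 0 · 0
2 · 2 · 3 · 1 · 3 · 1
3 · 0 · 1 · 2 · 2 · 0
1 · 2 · 3 · 3 · 2 · 2
13) 3 · 1 · 0 · 2 · 0 · 0
2 · 2 · 3 · 1 · 3 · 1
3 · 0 · 1 · 2 · 2 · 0
1 · 3 · 3 · 3 · 2 · 2
14) 3 · 1 · 0 · 2 · 0 · 0
2 · 2 · 3 · 1 · 3 · 1
3 · 1 · 2 · 3 · 2 · 0
2 · 1 · 1 · 0 · 3 · 2
15) 3 · 1 · 0 · 2 · 0 · 0
2 · 2 · 3 · 1 · 3 · 1
3 · 1 · 2 · 3 · 2 · 0
2 · 2 · 1 · 0 · 3 · 2
16) 3 · 1 · 0 · 2 · 0 · 0
2 · 2 · 3 · 1 · 3 · 1
3 · 1 · 2 · 3 · 2 · 0
2 · 3 · 1 · 0 · 3 · 2

3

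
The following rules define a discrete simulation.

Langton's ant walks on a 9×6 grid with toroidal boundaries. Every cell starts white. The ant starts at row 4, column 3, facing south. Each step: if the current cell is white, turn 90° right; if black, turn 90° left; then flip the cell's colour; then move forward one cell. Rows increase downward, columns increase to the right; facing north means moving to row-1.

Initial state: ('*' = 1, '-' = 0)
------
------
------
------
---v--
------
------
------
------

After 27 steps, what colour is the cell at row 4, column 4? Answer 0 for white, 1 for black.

0

step 0: ------
------
------
------
---v--
------
------
------
------
step 1: ------
------
------
------
--<*--
------
------
------
------
step 2: ------
------
------
--^---
--**--
------
------
------
------
step 3: ------
------
------
--*>--
--**--
------
------
------
------
step 4: ------
------
------
--**--
--*v--
------
------
------
------
step 5: ------
------
------
--**--
--*->-
------
------
------
------
step 6: ------
------
------
--**--
--*-*-
----v-
------
------
------
step 7: ------
------
------
--**--
--*-*-
---<*-
------
------
------
step 8: ------
------
------
--**--
--*^*-
---**-
------
------
------
step 9: ------
------
------
--**--
--**>-
---**-
------
------
------
step 10: ------
------
------
--**^-
--**--
---**-
------
------
------
step 11: ------
------
------
--***>
--**--
---**-
------
------
------
step 12: ------
------
------
--****
--**-v
---**-
------
------
------
step 13: ------
------
------
--****
--**<*
---**-
------
------
------
step 14: ------
------
------
--**^*
--****
---**-
------
------
------
step 15: ------
------
------
--*<-*
--****
---**-
------
------
------
step 16: ------
------
------
--*--*
--*v**
---**-
------
------
------
step 17: ------
------
------
--*--*
--*->*
---**-
------
------
------
step 18: ------
------
------
--*-^*
--*--*
---**-
------
------
------
step 19: ------
------
------
--*-*>
--*--*
---**-
------
------
------
step 20: ------
------
-----^
--*-*-
--*--*
---**-
------
------
------
step 21: ------
------
>----*
--*-*-
--*--*
---**-
------
------
------
step 22: ------
------
*----*
v-*-*-
--*--*
---**-
------
------
------
step 23: ------
------
*----*
*-*-*<
--*--*
---**-
------
------
------
step 24: ------
------
*----^
*-*-**
--*--*
---**-
------
------
------
step 25: ------
------
*---<-
*-*-**
--*--*
---**-
------
------
------
step 26: ------
----^-
*---*-
*-*-**
--*--*
---**-
------
------
------
step 27: ------
----*>
*---*-
*-*-**
--*--*
---**-
------
------
------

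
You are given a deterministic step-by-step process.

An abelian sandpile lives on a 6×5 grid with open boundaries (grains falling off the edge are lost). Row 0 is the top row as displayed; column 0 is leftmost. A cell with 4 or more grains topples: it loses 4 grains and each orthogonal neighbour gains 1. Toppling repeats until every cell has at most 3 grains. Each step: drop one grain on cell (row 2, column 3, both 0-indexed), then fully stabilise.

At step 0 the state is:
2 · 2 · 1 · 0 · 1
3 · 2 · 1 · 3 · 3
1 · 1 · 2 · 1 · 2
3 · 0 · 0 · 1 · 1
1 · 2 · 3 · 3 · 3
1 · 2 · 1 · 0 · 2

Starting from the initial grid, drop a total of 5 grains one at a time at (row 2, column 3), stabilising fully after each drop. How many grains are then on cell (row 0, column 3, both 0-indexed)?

1

gen 0: 2 · 2 · 1 · 0 · 1
3 · 2 · 1 · 3 · 3
1 · 1 · 2 · 1 · 2
3 · 0 · 0 · 1 · 1
1 · 2 · 3 · 3 · 3
1 · 2 · 1 · 0 · 2
gen 1: 2 · 2 · 1 · 0 · 1
3 · 2 · 1 · 3 · 3
1 · 1 · 2 · 2 · 2
3 · 0 · 0 · 1 · 1
1 · 2 · 3 · 3 · 3
1 · 2 · 1 · 0 · 2
gen 2: 2 · 2 · 1 · 0 · 1
3 · 2 · 1 · 3 · 3
1 · 1 · 2 · 3 · 2
3 · 0 · 0 · 1 · 1
1 · 2 · 3 · 3 · 3
1 · 2 · 1 · 0 · 2
gen 3: 2 · 2 · 1 · 1 · 2
3 · 2 · 2 · 1 · 1
1 · 1 · 3 · 2 · 0
3 · 0 · 0 · 2 · 2
1 · 2 · 3 · 3 · 3
1 · 2 · 1 · 0 · 2
gen 4: 2 · 2 · 1 · 1 · 2
3 · 2 · 2 · 1 · 1
1 · 1 · 3 · 3 · 0
3 · 0 · 0 · 2 · 2
1 · 2 · 3 · 3 · 3
1 · 2 · 1 · 0 · 2
gen 5: 2 · 2 · 1 · 1 · 2
3 · 2 · 3 · 2 · 1
1 · 2 · 0 · 1 · 1
3 · 0 · 1 · 3 · 2
1 · 2 · 3 · 3 · 3
1 · 2 · 1 · 0 · 2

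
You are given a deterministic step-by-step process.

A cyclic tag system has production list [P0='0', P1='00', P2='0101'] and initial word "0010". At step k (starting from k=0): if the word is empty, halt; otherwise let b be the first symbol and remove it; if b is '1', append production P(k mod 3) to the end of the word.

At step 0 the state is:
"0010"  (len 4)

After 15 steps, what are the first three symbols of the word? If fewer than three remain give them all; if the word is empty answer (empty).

[0] "0010"  (len 4)
[1] "010"  (len 3)
[2] "10"  (len 2)
[3] "00101"  (len 5)
[4] "0101"  (len 4)
[5] "101"  (len 3)
[6] "010101"  (len 6)
[7] "10101"  (len 5)
[8] "010100"  (len 6)
[9] "10100"  (len 5)
[10] "01000"  (len 5)
[11] "1000"  (len 4)
[12] "0000101"  (len 7)
[13] "000101"  (len 6)
[14] "00101"  (len 5)
[15] "0101"  (len 4)

010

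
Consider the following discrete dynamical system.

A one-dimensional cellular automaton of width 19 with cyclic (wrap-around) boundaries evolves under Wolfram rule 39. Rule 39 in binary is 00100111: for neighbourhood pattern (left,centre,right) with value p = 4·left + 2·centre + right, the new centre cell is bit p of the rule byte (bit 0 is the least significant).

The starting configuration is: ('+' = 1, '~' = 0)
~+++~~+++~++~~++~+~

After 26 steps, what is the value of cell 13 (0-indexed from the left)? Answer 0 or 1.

0

0) ~+++~~+++~++~~++~+~
1) +~~~~+~~~+~~~+~~++~
2) +~++++~+++~+++~+~~+
3) ~+~~~~+~~~+~~~++~+~
4) ++~++++~+++~++~~++~
5) ~~+~~~~+~~~+~~~+~~+
6) ~++~++++~+++~+++~++
7) +~~+~~~~+~~~+~~~+~~
8) +~++~++++~+++~+++~+
9) ~+~~+~~~~+~~~+~~~+~
10) ++~++~++++~+++~+++~
11) ~~+~~+~~~~+~~~+~~~+
12) ~++~++~++++~+++~+++
13) +~~+~~+~~~~+~~~+~~~
14) +~++~++~++++~+++~++
15) ~+~~+~~+~~~~+~~~+~~
16) ++~++~++~++++~+++~+
17) ~~+~~+~~+~~~~+~~~+~
18) +++~++~++~++++~+++~
19) ~~~+~~+~~+~~~~+~~~+
20) ~+++~++~++~++++~+++
21) +~~~+~~+~~+~~~~+~~~
22) +~+++~++~++~++++~++
23) ~+~~~+~~+~~+~~~~+~~
24) ++~+++~++~++~++++~+
25) ~~+~~~+~~+~~+~~~~+~
26) +++~+++~++~++~++++~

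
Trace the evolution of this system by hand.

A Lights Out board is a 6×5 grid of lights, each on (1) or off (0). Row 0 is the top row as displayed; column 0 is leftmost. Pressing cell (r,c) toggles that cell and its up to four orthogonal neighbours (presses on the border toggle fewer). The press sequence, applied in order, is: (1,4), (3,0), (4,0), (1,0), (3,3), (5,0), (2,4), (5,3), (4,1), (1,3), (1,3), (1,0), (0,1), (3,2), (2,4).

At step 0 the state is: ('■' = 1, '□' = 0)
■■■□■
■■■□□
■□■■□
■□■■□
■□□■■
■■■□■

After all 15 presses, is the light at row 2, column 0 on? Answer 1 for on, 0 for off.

0

gen 0: ■■■□■
■■■□□
■□■■□
■□■■□
■□□■■
■■■□■
gen 1: ■■■□□
■■■■■
■□■■■
■□■■□
■□□■■
■■■□■
gen 2: ■■■□□
■■■■■
□□■■■
□■■■□
□□□■■
■■■□■
gen 3: ■■■□□
■■■■■
□□■■■
■■■■□
■■□■■
□■■□■
gen 4: □■■□□
□□■■■
■□■■■
■■■■□
■■□■■
□■■□■
gen 5: □■■□□
□□■■■
■□■□■
■■□□■
■■□□■
□■■□■
gen 6: □■■□□
□□■■■
■□■□■
■■□□■
□■□□■
■□■□■
gen 7: □■■□□
□□■■□
■□■■□
■■□□□
□■□□■
■□■□■
gen 8: □■■□□
□□■■□
■□■■□
■■□□□
□■□■■
■□□■□
gen 9: □■■□□
□□■■□
■□■■□
■□□□□
■□■■■
■■□■□
gen 10: □■■■□
□□□□■
■□■□□
■□□□□
■□■■■
■■□■□
gen 11: □■■□□
□□■■□
■□■■□
■□□□□
■□■■■
■■□■□
gen 12: ■■■□□
■■■■□
□□■■□
■□□□□
■□■■■
■■□■□
gen 13: □□□□□
■□■■□
□□■■□
■□□□□
■□■■■
■■□■□
gen 14: □□□□□
■□■■□
□□□■□
■■■■□
■□□■■
■■□■□
gen 15: □□□□□
■□■■■
□□□□■
■■■■■
■□□■■
■■□■□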